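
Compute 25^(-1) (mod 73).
38

Using Extended Euclidean Algorithm:
gcd(25, 73) = 1
Bezout coefficients: 25 × -35 + 73 × 12 = 1
So 25 × -35 ≡ 1 (mod 73)
The inverse is -35 mod 73 = 38
Verification: 25 × 38 = 950 = 13 × 73 + 1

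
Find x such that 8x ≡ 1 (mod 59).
8^(-1) ≡ 37 (mod 59). Verification: 8 × 37 = 296 ≡ 1 (mod 59)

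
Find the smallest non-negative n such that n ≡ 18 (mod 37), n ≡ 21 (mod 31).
610

Using the Chinese Remainder Theorem:
M = product of moduli = 1147
For equation 1: M_1 = 31, 31 ≡ 31 (mod 37), inverse of 31 mod 37 is 6 (check: 31 × 6 = 186 ≡ 1 (mod 37))
For equation 2: M_2 = 37, 37 ≡ 6 (mod 31), inverse of 37 mod 31 is 26 (check: 6 × 26 = 156 ≡ 1 (mod 31))
Combine: n ≡ Σ r_i×M_i×(M_i⁻¹ mod m_i) = 18×31×6 + 21×37×26 = 3348 + 20202 = 23550
23550 mod 1147 = 610
n ≡ 610 (mod 1147)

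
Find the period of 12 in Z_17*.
Powers of 12 mod 17: 12^1≡12, 12^2≡8, 12^3≡11, 12^4≡13, 12^5≡3, 12^6≡2, 12^7≡7, 12^8≡16, 12^9≡5, 12^10≡9, 12^11≡6, 12^12≡4, 12^13≡14, 12^14≡15, 12^15≡10, 12^16≡1. Order = 16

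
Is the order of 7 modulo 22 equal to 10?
Yes, ord_22(7) = 10.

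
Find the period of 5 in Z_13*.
Powers of 5 mod 13: 5^1≡5, 5^2≡12, 5^3≡8, 5^4≡1. Order = 4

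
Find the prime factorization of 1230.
2 × 3 × 5 × 41

Divide by primes starting from smallest:
1230 ÷ 2 = 615
615 ÷ 3 = 205
205 ÷ 5 = 41
41 ÷ 41 = 1

1230 = 2 × 3 × 5 × 41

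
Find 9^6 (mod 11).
6 = 4 + 2 (binary 110). Repeated squaring mod 11: 9^1 ≡ 9; 9^2 ≡ 9² = 81 ≡ 4; 9^4 ≡ 4² = 16 ≡ 5. Multiply: 9^6 = 9^4 × 9^2 ≡ 5 × 4 (mod 11): 5 × 4 = 20 ≡ 9. So 9^6 ≡ 9 (mod 11).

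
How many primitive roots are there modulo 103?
32

The number of primitive roots modulo p is φ(p-1) = φ(102)
φ(102) = 32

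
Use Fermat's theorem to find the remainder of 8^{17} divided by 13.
8

By Fermat's Little Theorem, a^(p-1) ≡ 1 (mod p) for prime p and gcd(a, p) = 1
Here p = 13, so 8^12 ≡ 1 (mod 13)
We can reduce the exponent: 17 mod 12 = 5
So 8^17 ≡ 8^5 (mod 13)
Computing: 8^5 mod 13 = 8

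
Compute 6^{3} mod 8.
0

Using successive squaring:
Binary expansion of 3: 11
Powers of 6 mod 8 (each is the square of the previous):
  6^1 ≡ 6 (mod 8)
  6^2 ≡ 6² = 36 ≡ 4 (mod 8)
3 = 2 + 1, so 6^3 = 6^2 × 6^1 ≡ 4 × 6 (mod 8)
Multiplying step by step:
  4 × 6 = 24 ≡ 0 (mod 8)
Result: 6^3 ≡ 0 (mod 8)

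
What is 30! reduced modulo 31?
By Wilson's theorem, (30)! ≡ -1 ≡ 30 (mod 31)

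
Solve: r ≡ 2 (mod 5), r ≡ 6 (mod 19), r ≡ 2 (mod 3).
M = 5 × 19 × 3 = 285. M₁ = 57, y₁ ≡ 3 (mod 5). M₂ = 15, y₂ ≡ 14 (mod 19). M₃ = 95, y₃ ≡ 2 (mod 3). r = 2×57×3 + 6×15×14 + 2×95×2 ≡ 272 (mod 285)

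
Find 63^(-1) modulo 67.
50

Using Extended Euclidean Algorithm:
gcd(63, 67) = 1
Bezout coefficients: 63 × -17 + 67 × 16 = 1
So 63 × -17 ≡ 1 (mod 67)
The inverse is -17 mod 67 = 50
Verification: 63 × 50 = 3150 = 47 × 67 + 1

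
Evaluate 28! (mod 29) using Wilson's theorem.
By Wilson's theorem, (28)! ≡ -1 ≡ 28 (mod 29)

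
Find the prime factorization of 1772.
2^2 × 443

Divide by primes starting from smallest:
1772 ÷ 2 = 886
886 ÷ 2 = 443
443 ÷ 443 = 1

1772 = 2^2 × 443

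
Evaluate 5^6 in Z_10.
6 = 4 + 2 (binary 110). Repeated squaring mod 10: 5^1 ≡ 5; 5^2 ≡ 5² = 25 ≡ 5; 5^4 ≡ 5² = 25 ≡ 5. Multiply: 5^6 = 5^4 × 5^2 ≡ 5 × 5 (mod 10): 5 × 5 = 25 ≡ 5. So 5^6 ≡ 5 (mod 10).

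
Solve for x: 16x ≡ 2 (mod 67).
42

Since gcd(16, 67) = 1 divides 2, a solution exists.
Multiply both sides by the inverse of 16 mod 67:
  16^(-1) mod 67 = 21
  x ≡ 21 × 2 ≡ 42 ≡ 42 (mod 67)
Verification: 16 × 42 = 672 = 10 × 67 + 2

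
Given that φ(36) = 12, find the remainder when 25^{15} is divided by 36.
By Euler: 25^{12} ≡ 1 (mod 36) since gcd(25, 36) = 1. 15 = 1×12 + 3. So 25^{15} ≡ 25^{3} ≡ 1 (mod 36)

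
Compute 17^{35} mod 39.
23

Using successive squaring:
Binary expansion of 35: 100011
Powers of 17 mod 39 (each is the square of the previous):
  17^1 ≡ 17 (mod 39)
  17^2 ≡ 17² = 289 ≡ 16 (mod 39)
  17^4 ≡ 16² = 256 ≡ 22 (mod 39)
  17^8 ≡ 22² = 484 ≡ 16 (mod 39)
  17^16 ≡ 16² = 256 ≡ 22 (mod 39)
  17^32 ≡ 22² = 484 ≡ 16 (mod 39)
35 = 32 + 2 + 1, so 17^35 = 17^32 × 17^2 × 17^1 ≡ 16 × 16 × 17 (mod 39)
Multiplying step by step:
  16 × 16 = 256 ≡ 22 (mod 39)
  22 × 17 = 374 ≡ 23 (mod 39)
Result: 17^35 ≡ 23 (mod 39)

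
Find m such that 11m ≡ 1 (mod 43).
11^(-1) ≡ 4 (mod 43). Verification: 11 × 4 = 44 ≡ 1 (mod 43)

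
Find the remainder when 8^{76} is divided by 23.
By Fermat: 8^{22} ≡ 1 (mod 23). 76 = 3×22 + 10. So 8^{76} ≡ 8^{10} ≡ 3 (mod 23)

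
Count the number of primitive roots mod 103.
Number of primitive roots mod 103 = φ(102) = 32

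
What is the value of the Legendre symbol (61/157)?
(61/157) = 61^{78} mod 157 = -1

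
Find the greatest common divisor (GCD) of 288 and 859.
1

Using the Euclidean algorithm:
288 = 0 × 859 + 288
859 = 2 × 288 + 283
288 = 1 × 283 + 5
283 = 56 × 5 + 3
5 = 1 × 3 + 2
3 = 1 × 2 + 1
2 = 2 × 1 + 0

GCD(288, 859) = 1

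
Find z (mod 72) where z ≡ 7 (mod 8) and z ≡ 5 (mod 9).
M = 8 × 9 = 72. M₁ = 9, y₁ ≡ 1 (mod 8). M₂ = 8, y₂ ≡ 8 (mod 9). z = 7×9×1 + 5×8×8 ≡ 23 (mod 72)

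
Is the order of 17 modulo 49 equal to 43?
No, the actual order is 42, not 43.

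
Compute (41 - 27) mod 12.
2

(41 - 27) = 14
14 mod 12 = 2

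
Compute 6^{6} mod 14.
8

Using successive squaring:
Binary expansion of 6: 110
Powers of 6 mod 14 (each is the square of the previous):
  6^1 ≡ 6 (mod 14)
  6^2 ≡ 6² = 36 ≡ 8 (mod 14)
  6^4 ≡ 8² = 64 ≡ 8 (mod 14)
6 = 4 + 2, so 6^6 = 6^4 × 6^2 ≡ 8 × 8 (mod 14)
Multiplying step by step:
  8 × 8 = 64 ≡ 8 (mod 14)
Result: 6^6 ≡ 8 (mod 14)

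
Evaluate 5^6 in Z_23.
6 = 4 + 2 (binary 110). Repeated squaring mod 23: 5^1 ≡ 5; 5^2 ≡ 5² = 25 ≡ 2; 5^4 ≡ 2² = 4 ≡ 4. Multiply: 5^6 = 5^4 × 5^2 ≡ 4 × 2 (mod 23): 4 × 2 = 8 ≡ 8. So 5^6 ≡ 8 (mod 23).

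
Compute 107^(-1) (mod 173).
107^(-1) ≡ 76 (mod 173). Verification: 107 × 76 = 8132 ≡ 1 (mod 173)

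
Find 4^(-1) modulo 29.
22

Using Extended Euclidean Algorithm:
gcd(4, 29) = 1
Bezout coefficients: 4 × -7 + 29 × 1 = 1
So 4 × -7 ≡ 1 (mod 29)
The inverse is -7 mod 29 = 22
Verification: 4 × 22 = 88 = 3 × 29 + 1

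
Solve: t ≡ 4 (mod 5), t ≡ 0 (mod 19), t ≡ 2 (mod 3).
M = 5 × 19 × 3 = 285. M₁ = 57, y₁ ≡ 3 (mod 5). M₂ = 15, y₂ ≡ 14 (mod 19). M₃ = 95, y₃ ≡ 2 (mod 3). t = 4×57×3 + 0×15×14 + 2×95×2 ≡ 209 (mod 285)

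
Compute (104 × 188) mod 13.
0

(104 × 188) = 19552
19552 mod 13 = 0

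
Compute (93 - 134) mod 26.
11

(93 - 134) = -41
-41 mod 26 = 11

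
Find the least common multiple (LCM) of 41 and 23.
943

First find GCD(41, 23) using the Euclidean algorithm:
41 = 1 × 23 + 18
23 = 1 × 18 + 5
18 = 3 × 5 + 3
5 = 1 × 3 + 2
3 = 1 × 2 + 1
2 = 2 × 1 + 0
GCD(41, 23) = 1

LCM formula: LCM(a, b) = (a × b) / GCD(a, b)
LCM(41, 23) = (41 × 23) / 1
LCM(41, 23) = 943 / 1
LCM(41, 23) = 943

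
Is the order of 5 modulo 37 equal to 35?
No, the actual order is 36, not 35.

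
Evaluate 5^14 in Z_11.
Using Fermat: 5^{10} ≡ 1 (mod 11). 14 ≡ 4 (mod 10). So 5^{14} ≡ 5^{4} ≡ 9 (mod 11)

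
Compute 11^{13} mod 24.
11

Using successive squaring:
Binary expansion of 13: 1101
Powers of 11 mod 24 (each is the square of the previous):
  11^1 ≡ 11 (mod 24)
  11^2 ≡ 11² = 121 ≡ 1 (mod 24)
  11^4 ≡ 1² = 1 ≡ 1 (mod 24)
  11^8 ≡ 1² = 1 ≡ 1 (mod 24)
13 = 8 + 4 + 1, so 11^13 = 11^8 × 11^4 × 11^1 ≡ 1 × 1 × 11 (mod 24)
Multiplying step by step:
  1 × 1 = 1 ≡ 1 (mod 24)
  1 × 11 = 11 ≡ 11 (mod 24)
Result: 11^13 ≡ 11 (mod 24)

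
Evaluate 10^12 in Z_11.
Using Fermat: 10^{10} ≡ 1 (mod 11). 12 ≡ 2 (mod 10). So 10^{12} ≡ 10^{2} ≡ 1 (mod 11)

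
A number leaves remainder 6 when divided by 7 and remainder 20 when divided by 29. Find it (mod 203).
M = 7 × 29 = 203. M₁ = 29, y₁ ≡ 1 (mod 7). M₂ = 7, y₂ ≡ 25 (mod 29). n = 6×29×1 + 20×7×25 ≡ 20 (mod 203)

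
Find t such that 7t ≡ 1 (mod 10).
3

Since gcd(7, 10) = 1 divides 1, a solution exists.
Multiply both sides by the inverse of 7 mod 10:
  7^(-1) mod 10 = 3
  x ≡ 3 × 1 ≡ 3 ≡ 3 (mod 10)
Verification: 7 × 3 = 21 = 2 × 10 + 1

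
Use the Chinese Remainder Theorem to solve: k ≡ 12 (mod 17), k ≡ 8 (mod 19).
46

Using the Chinese Remainder Theorem:
M = product of moduli = 323
For equation 1: M_1 = 19, 19 ≡ 2 (mod 17), inverse of 19 mod 17 is 9 (check: 2 × 9 = 18 ≡ 1 (mod 17))
For equation 2: M_2 = 17, 17 ≡ 17 (mod 19), inverse of 17 mod 19 is 9 (check: 17 × 9 = 153 ≡ 1 (mod 19))
Combine: k ≡ Σ r_i×M_i×(M_i⁻¹ mod m_i) = 12×19×9 + 8×17×9 = 2052 + 1224 = 3276
3276 mod 323 = 46
k ≡ 46 (mod 323)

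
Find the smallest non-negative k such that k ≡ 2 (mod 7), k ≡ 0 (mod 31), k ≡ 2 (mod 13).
93

Using the Chinese Remainder Theorem:
M = product of moduli = 2821
For equation 1: M_1 = 403, 403 ≡ 4 (mod 7), inverse of 403 mod 7 is 2 (check: 4 × 2 = 8 ≡ 1 (mod 7))
For equation 2: M_2 = 91, 91 ≡ 29 (mod 31), inverse of 91 mod 31 is 15 (check: 29 × 15 = 435 ≡ 1 (mod 31))
For equation 3: M_3 = 217, 217 ≡ 9 (mod 13), inverse of 217 mod 13 is 3 (check: 9 × 3 = 27 ≡ 1 (mod 13))
Combine: k ≡ Σ r_i×M_i×(M_i⁻¹ mod m_i) = 2×403×2 + 0×91×15 + 2×217×3 = 1612 + 0 + 1302 = 2914
2914 mod 2821 = 93
k ≡ 93 (mod 2821)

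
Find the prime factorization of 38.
2 × 19

Divide by primes starting from smallest:
38 ÷ 2 = 19
19 ÷ 19 = 1

38 = 2 × 19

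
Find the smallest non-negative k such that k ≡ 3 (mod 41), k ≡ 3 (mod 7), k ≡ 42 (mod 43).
8900

Using the Chinese Remainder Theorem:
M = product of moduli = 12341
For equation 1: M_1 = 301, 301 ≡ 14 (mod 41), inverse of 301 mod 41 is 3 (check: 14 × 3 = 42 ≡ 1 (mod 41))
For equation 2: M_2 = 1763, 1763 ≡ 6 (mod 7), inverse of 1763 mod 7 is 6 (check: 6 × 6 = 36 ≡ 1 (mod 7))
For equation 3: M_3 = 287, 287 ≡ 29 (mod 43), inverse of 287 mod 43 is 3 (check: 29 × 3 = 87 ≡ 1 (mod 43))
Combine: k ≡ Σ r_i×M_i×(M_i⁻¹ mod m_i) = 3×301×3 + 3×1763×6 + 42×287×3 = 2709 + 31734 + 36162 = 70605
70605 mod 12341 = 8900
k ≡ 8900 (mod 12341)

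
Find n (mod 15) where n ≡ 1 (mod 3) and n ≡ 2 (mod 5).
M = 3 × 5 = 15. M₁ = 5, y₁ ≡ 2 (mod 3). M₂ = 3, y₂ ≡ 2 (mod 5). n = 1×5×2 + 2×3×2 ≡ 7 (mod 15)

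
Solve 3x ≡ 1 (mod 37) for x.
3^(-1) ≡ 25 (mod 37). Verification: 3 × 25 = 75 ≡ 1 (mod 37)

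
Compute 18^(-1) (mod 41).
16

Using Extended Euclidean Algorithm:
gcd(18, 41) = 1
Bezout coefficients: 18 × 16 + 41 × -7 = 1
So 18 × 16 ≡ 1 (mod 41)
The inverse is 16 mod 41 = 16
Verification: 18 × 16 = 288 = 7 × 41 + 1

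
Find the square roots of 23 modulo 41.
The square roots of 23 mod 41 are 33 and 8. Verify: 33² = 1089 ≡ 23 (mod 41)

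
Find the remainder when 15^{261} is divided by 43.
By Fermat: 15^{42} ≡ 1 (mod 43). 261 = 6×42 + 9. So 15^{261} ≡ 15^{9} ≡ 16 (mod 43)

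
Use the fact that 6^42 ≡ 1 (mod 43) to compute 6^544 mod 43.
By Fermat: 6^{42} ≡ 1 (mod 43). 544 ≡ 40 (mod 42). So 6^{544} ≡ 6^{40} ≡ 6 (mod 43)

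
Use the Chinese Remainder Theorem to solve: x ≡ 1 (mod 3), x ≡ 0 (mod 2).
4

Using the Chinese Remainder Theorem:
M = product of moduli = 6
For equation 1: M_1 = 2, 2 ≡ 2 (mod 3), inverse of 2 mod 3 is 2 (check: 2 × 2 = 4 ≡ 1 (mod 3))
For equation 2: M_2 = 3, 3 ≡ 1 (mod 2), inverse of 3 mod 2 is 1 (check: 1 × 1 = 1 ≡ 1 (mod 2))
Combine: x ≡ Σ r_i×M_i×(M_i⁻¹ mod m_i) = 1×2×2 + 0×3×1 = 4 + 0 = 4
4 mod 6 = 4
x ≡ 4 (mod 6)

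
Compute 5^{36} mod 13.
1

Using successive squaring:
Binary expansion of 36: 100100
Powers of 5 mod 13 (each is the square of the previous):
  5^1 ≡ 5 (mod 13)
  5^2 ≡ 5² = 25 ≡ 12 (mod 13)
  5^4 ≡ 12² = 144 ≡ 1 (mod 13)
  5^8 ≡ 1² = 1 ≡ 1 (mod 13)
  5^16 ≡ 1² = 1 ≡ 1 (mod 13)
  5^32 ≡ 1² = 1 ≡ 1 (mod 13)
36 = 32 + 4, so 5^36 = 5^32 × 5^4 ≡ 1 × 1 (mod 13)
Multiplying step by step:
  1 × 1 = 1 ≡ 1 (mod 13)
Result: 5^36 ≡ 1 (mod 13)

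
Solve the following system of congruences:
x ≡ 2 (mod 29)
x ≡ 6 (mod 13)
292

Using the Chinese Remainder Theorem:
M = product of moduli = 377
For equation 1: M_1 = 13, 13 ≡ 13 (mod 29), inverse of 13 mod 29 is 9 (check: 13 × 9 = 117 ≡ 1 (mod 29))
For equation 2: M_2 = 29, 29 ≡ 3 (mod 13), inverse of 29 mod 13 is 9 (check: 3 × 9 = 27 ≡ 1 (mod 13))
Combine: x ≡ Σ r_i×M_i×(M_i⁻¹ mod m_i) = 2×13×9 + 6×29×9 = 234 + 1566 = 1800
1800 mod 377 = 292
x ≡ 292 (mod 377)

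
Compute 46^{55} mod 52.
32

Using successive squaring:
Binary expansion of 55: 110111
Powers of 46 mod 52 (each is the square of the previous):
  46^1 ≡ 46 (mod 52)
  46^2 ≡ 46² = 2116 ≡ 36 (mod 52)
  46^4 ≡ 36² = 1296 ≡ 48 (mod 52)
  46^8 ≡ 48² = 2304 ≡ 16 (mod 52)
  46^16 ≡ 16² = 256 ≡ 48 (mod 52)
  46^32 ≡ 48² = 2304 ≡ 16 (mod 52)
55 = 32 + 16 + 4 + 2 + 1, so 46^55 = 46^32 × 46^16 × 46^4 × 46^2 × 46^1 ≡ 16 × 48 × 48 × 36 × 46 (mod 52)
Multiplying step by step:
  16 × 48 = 768 ≡ 40 (mod 52)
  40 × 48 = 1920 ≡ 48 (mod 52)
  48 × 36 = 1728 ≡ 12 (mod 52)
  12 × 46 = 552 ≡ 32 (mod 52)
Result: 46^55 ≡ 32 (mod 52)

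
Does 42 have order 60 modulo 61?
p - 1 = 60 has prime divisors 2, 3, 5. Check 42^(60/q) mod 61 for each: 42^(60/2) = 42^30 ≡ 1, 42^(60/3) = 42^20 ≡ 13, 42^(60/5) = 42^12 ≡ 9 (mod 61). Since 42^30 ≡ 1 (mod 61), the order of 42 divides 30 (in fact the order is 15) ≠ 60, so it is not a primitive root.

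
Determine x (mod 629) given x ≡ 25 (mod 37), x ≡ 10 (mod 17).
469

Using the Chinese Remainder Theorem:
M = product of moduli = 629
For equation 1: M_1 = 17, 17 ≡ 17 (mod 37), inverse of 17 mod 37 is 24 (check: 17 × 24 = 408 ≡ 1 (mod 37))
For equation 2: M_2 = 37, 37 ≡ 3 (mod 17), inverse of 37 mod 17 is 6 (check: 3 × 6 = 18 ≡ 1 (mod 17))
Combine: x ≡ Σ r_i×M_i×(M_i⁻¹ mod m_i) = 25×17×24 + 10×37×6 = 10200 + 2220 = 12420
12420 mod 629 = 469
x ≡ 469 (mod 629)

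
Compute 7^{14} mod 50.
49

Using successive squaring:
Binary expansion of 14: 1110
Powers of 7 mod 50 (each is the square of the previous):
  7^1 ≡ 7 (mod 50)
  7^2 ≡ 7² = 49 ≡ 49 (mod 50)
  7^4 ≡ 49² = 2401 ≡ 1 (mod 50)
  7^8 ≡ 1² = 1 ≡ 1 (mod 50)
14 = 8 + 4 + 2, so 7^14 = 7^8 × 7^4 × 7^2 ≡ 1 × 1 × 49 (mod 50)
Multiplying step by step:
  1 × 1 = 1 ≡ 1 (mod 50)
  1 × 49 = 49 ≡ 49 (mod 50)
Result: 7^14 ≡ 49 (mod 50)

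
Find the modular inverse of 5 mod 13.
5^(-1) ≡ 8 (mod 13). Verification: 5 × 8 = 40 ≡ 1 (mod 13)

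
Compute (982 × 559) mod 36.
10

(982 × 559) = 548938
548938 mod 36 = 10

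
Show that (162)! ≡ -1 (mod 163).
(162)! mod 163 = 162. Since this equals -1 (mod 163), Wilson confirms 163 is prime.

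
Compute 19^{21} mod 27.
1

Using successive squaring:
Binary expansion of 21: 10101
Powers of 19 mod 27 (each is the square of the previous):
  19^1 ≡ 19 (mod 27)
  19^2 ≡ 19² = 361 ≡ 10 (mod 27)
  19^4 ≡ 10² = 100 ≡ 19 (mod 27)
  19^8 ≡ 19² = 361 ≡ 10 (mod 27)
  19^16 ≡ 10² = 100 ≡ 19 (mod 27)
21 = 16 + 4 + 1, so 19^21 = 19^16 × 19^4 × 19^1 ≡ 19 × 19 × 19 (mod 27)
Multiplying step by step:
  19 × 19 = 361 ≡ 10 (mod 27)
  10 × 19 = 190 ≡ 1 (mod 27)
Result: 19^21 ≡ 1 (mod 27)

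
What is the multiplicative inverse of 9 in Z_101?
45

Using Extended Euclidean Algorithm:
gcd(9, 101) = 1
Bezout coefficients: 9 × 45 + 101 × -4 = 1
So 9 × 45 ≡ 1 (mod 101)
The inverse is 45 mod 101 = 45
Verification: 9 × 45 = 405 = 4 × 101 + 1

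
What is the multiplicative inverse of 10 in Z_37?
26

Using Extended Euclidean Algorithm:
gcd(10, 37) = 1
Bezout coefficients: 10 × -11 + 37 × 3 = 1
So 10 × -11 ≡ 1 (mod 37)
The inverse is -11 mod 37 = 26
Verification: 10 × 26 = 260 = 7 × 37 + 1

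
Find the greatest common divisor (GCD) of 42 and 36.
6

Using the Euclidean algorithm:
42 = 1 × 36 + 6
36 = 6 × 6 + 0

GCD(42, 36) = 6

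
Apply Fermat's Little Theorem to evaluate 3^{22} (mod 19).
5

By Fermat's Little Theorem, a^(p-1) ≡ 1 (mod p) for prime p and gcd(a, p) = 1
Here p = 19, so 3^18 ≡ 1 (mod 19)
We can reduce the exponent: 22 mod 18 = 4
So 3^22 ≡ 3^4 (mod 19)
Computing: 3^4 mod 19 = 5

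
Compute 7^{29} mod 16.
7

Using successive squaring:
Binary expansion of 29: 11101
Powers of 7 mod 16 (each is the square of the previous):
  7^1 ≡ 7 (mod 16)
  7^2 ≡ 7² = 49 ≡ 1 (mod 16)
  7^4 ≡ 1² = 1 ≡ 1 (mod 16)
  7^8 ≡ 1² = 1 ≡ 1 (mod 16)
  7^16 ≡ 1² = 1 ≡ 1 (mod 16)
29 = 16 + 8 + 4 + 1, so 7^29 = 7^16 × 7^8 × 7^4 × 7^1 ≡ 1 × 1 × 1 × 7 (mod 16)
Multiplying step by step:
  1 × 1 = 1 ≡ 1 (mod 16)
  1 × 1 = 1 ≡ 1 (mod 16)
  1 × 7 = 7 ≡ 7 (mod 16)
Result: 7^29 ≡ 7 (mod 16)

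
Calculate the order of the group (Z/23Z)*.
22

Prime factorization: 23 = 23
Using the formula φ(n) = n × Π(1 - 1/p) for each prime factor p:
φ(23) = 23 × (1 - 1/23)
φ(23) = 22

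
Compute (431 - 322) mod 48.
13

(431 - 322) = 109
109 mod 48 = 13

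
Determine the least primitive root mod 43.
p - 1 = 42 has prime divisors 2, 3, 7. h is a primitive root mod 43 iff h^(42/q) ≢ 1 (mod 43) for each such q.
h = 2: 2^21 ≡ 42, 2^14 ≡ 1, 2^6 ≡ 21 (mod 43); 2^14 ≡ 1, so not a primitive root.
h = 3: 3^21 ≡ 42, 3^14 ≡ 36, 3^6 ≡ 41 (mod 43); none is 1, so 3 has order 42 and is a primitive root.
The smallest primitive root mod 43 is g = 3.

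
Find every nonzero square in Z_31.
QRs mod 31: {1, 2, 4, 5, 7, 8, 9, 10, 14, 16, 18, 19, 20, 25, 28}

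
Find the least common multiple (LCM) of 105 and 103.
10815

First find GCD(105, 103) using the Euclidean algorithm:
105 = 1 × 103 + 2
103 = 51 × 2 + 1
2 = 2 × 1 + 0
GCD(105, 103) = 1

LCM formula: LCM(a, b) = (a × b) / GCD(a, b)
LCM(105, 103) = (105 × 103) / 1
LCM(105, 103) = 10815 / 1
LCM(105, 103) = 10815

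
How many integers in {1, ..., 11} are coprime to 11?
10

Prime factorization: 11 = 11
Using the formula φ(n) = n × Π(1 - 1/p) for each prime factor p:
φ(11) = 11 × (1 - 1/11)
φ(11) = 10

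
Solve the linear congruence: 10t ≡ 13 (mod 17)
3

Since gcd(10, 17) = 1 divides 13, a solution exists.
Multiply both sides by the inverse of 10 mod 17:
  10^(-1) mod 17 = 12
  x ≡ 12 × 13 ≡ 156 ≡ 3 (mod 17)
Verification: 10 × 3 = 30 = 1 × 17 + 13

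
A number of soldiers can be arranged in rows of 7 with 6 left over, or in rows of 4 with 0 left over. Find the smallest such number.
M = 7 × 4 = 28. M₁ = 4, y₁ ≡ 2 (mod 7). M₂ = 7, y₂ ≡ 3 (mod 4). y = 6×4×2 + 0×7×3 ≡ 20 (mod 28). The smallest positive such number is 20.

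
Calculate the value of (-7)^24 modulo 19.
Using Fermat: (-7)^{18} ≡ 1 (mod 19). 24 ≡ 6 (mod 18). So (-7)^{24} ≡ (-7)^{6} ≡ 1 (mod 19)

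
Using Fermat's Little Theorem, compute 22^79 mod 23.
By Fermat: 22^{22} ≡ 1 (mod 23). 79 = 3×22 + 13. So 22^{79} ≡ 22^{13} ≡ 22 (mod 23)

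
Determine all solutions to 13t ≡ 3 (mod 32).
15

Since gcd(13, 32) = 1 divides 3, a solution exists.
Multiply both sides by the inverse of 13 mod 32:
  13^(-1) mod 32 = 5
  x ≡ 5 × 3 ≡ 15 ≡ 15 (mod 32)
Verification: 13 × 15 = 195 = 6 × 32 + 3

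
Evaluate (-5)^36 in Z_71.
Using repeated squaring. (-5) ≡ 66 (mod 71). 36 = 32 + 4 (binary 100100). Repeated squaring mod 71: 66^1 ≡ 66; 66^2 ≡ 66² = 4356 ≡ 25; 66^4 ≡ 25² = 625 ≡ 57; 66^8 ≡ 57² = 3249 ≡ 54; 66^16 ≡ 54² = 2916 ≡ 5; 66^32 ≡ 5² = 25 ≡ 25. Multiply: (-5)^36 ≡ 66^32 × 66^4 ≡ 25 × 57 (mod 71): 25 × 57 = 1425 ≡ 5. So (-5)^36 ≡ 5 (mod 71).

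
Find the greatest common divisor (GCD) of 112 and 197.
1

Using the Euclidean algorithm:
112 = 0 × 197 + 112
197 = 1 × 112 + 85
112 = 1 × 85 + 27
85 = 3 × 27 + 4
27 = 6 × 4 + 3
4 = 1 × 3 + 1
3 = 3 × 1 + 0

GCD(112, 197) = 1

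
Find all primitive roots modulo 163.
Primitive roots mod 163: {2, 3, 7, 11, 12, 18, 19, 20, 29, 32, 42, 44, 45, 50, 52, 63, 66, 67, 68, 70, 72, 73, 75, 76, 79, 80, 82, 89, 92, 94, 101, 103, 106, 107, 108, 109, 112, 114, 116, 117, 120, 122, 124, 128, 129, 130, 137, 139, 147, 148, 149, 153, 154, 159}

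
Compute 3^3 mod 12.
3 = 2 + 1 (binary 11). Repeated squaring mod 12: 3^1 ≡ 3; 3^2 ≡ 3² = 9 ≡ 9. Multiply: 3^3 = 3^2 × 3^1 ≡ 9 × 3 (mod 12): 9 × 3 = 27 ≡ 3. So 3^3 ≡ 3 (mod 12).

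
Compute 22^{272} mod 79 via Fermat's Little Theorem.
18

By Fermat's Little Theorem, a^(p-1) ≡ 1 (mod p) for prime p and gcd(a, p) = 1
Here p = 79, so 22^78 ≡ 1 (mod 79)
We can reduce the exponent: 272 mod 78 = 38
So 22^272 ≡ 22^38 (mod 79)
Computing: 22^38 mod 79 = 18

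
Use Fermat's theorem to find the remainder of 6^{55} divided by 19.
6

By Fermat's Little Theorem, a^(p-1) ≡ 1 (mod p) for prime p and gcd(a, p) = 1
Here p = 19, so 6^18 ≡ 1 (mod 19)
We can reduce the exponent: 55 mod 18 = 1
So 6^55 ≡ 6^1 (mod 19)
Computing: 6^1 mod 19 = 6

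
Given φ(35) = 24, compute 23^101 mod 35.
By Euler: 23^{24} ≡ 1 (mod 35) since gcd(23, 35) = 1. 101 = 4×24 + 5. So 23^{101} ≡ 23^{5} ≡ 18 (mod 35)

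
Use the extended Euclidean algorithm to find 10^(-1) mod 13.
Extended GCD: 10(4) + 13(-3) = 1. So 10^(-1) ≡ 4 ≡ 4 (mod 13). Verify: 10 × 4 = 40 ≡ 1 (mod 13)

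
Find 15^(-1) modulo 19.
14

Using Extended Euclidean Algorithm:
gcd(15, 19) = 1
Bezout coefficients: 15 × -5 + 19 × 4 = 1
So 15 × -5 ≡ 1 (mod 19)
The inverse is -5 mod 19 = 14
Verification: 15 × 14 = 210 = 11 × 19 + 1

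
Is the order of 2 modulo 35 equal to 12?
Yes, ord_35(2) = 12.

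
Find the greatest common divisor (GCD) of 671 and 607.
1

Using the Euclidean algorithm:
671 = 1 × 607 + 64
607 = 9 × 64 + 31
64 = 2 × 31 + 2
31 = 15 × 2 + 1
2 = 2 × 1 + 0

GCD(671, 607) = 1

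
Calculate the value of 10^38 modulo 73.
Using repeated squaring. 38 = 32 + 4 + 2 (binary 100110). Repeated squaring mod 73: 10^1 ≡ 10; 10^2 ≡ 10² = 100 ≡ 27; 10^4 ≡ 27² = 729 ≡ 72; 10^8 ≡ 72² = 5184 ≡ 1; 10^16 ≡ 1² = 1 ≡ 1; 10^32 ≡ 1² = 1 ≡ 1. Multiply: 10^38 = 10^32 × 10^4 × 10^2 ≡ 1 × 72 × 27 (mod 73): 1 × 72 = 72 ≡ 72; 72 × 27 = 1944 ≡ 46. So 10^38 ≡ 46 (mod 73).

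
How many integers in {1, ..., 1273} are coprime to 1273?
1188

Prime factorization: 1273 = 19 × 67
Using the formula φ(n) = n × Π(1 - 1/p) for each prime factor p:
φ(1273) = 1273 × (1 - 1/19) × (1 - 1/67)
φ(1273) = 1188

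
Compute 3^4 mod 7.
4 = 4 (binary 100). Repeated squaring mod 7: 3^1 ≡ 3; 3^2 ≡ 3² = 9 ≡ 2; 3^4 ≡ 2² = 4 ≡ 4. So 3^4 ≡ 4 (mod 7).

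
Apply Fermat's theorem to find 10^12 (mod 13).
By Fermat's Little Theorem, 10^{12} ≡ 1 (mod 13) since 13 is prime and gcd(10, 13) = 1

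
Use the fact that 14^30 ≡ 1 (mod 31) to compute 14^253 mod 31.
By Fermat: 14^{30} ≡ 1 (mod 31). 253 = 8×30 + 13. So 14^{253} ≡ 14^{13} ≡ 28 (mod 31)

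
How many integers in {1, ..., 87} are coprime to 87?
56

Prime factorization: 87 = 3 × 29
Using the formula φ(n) = n × Π(1 - 1/p) for each prime factor p:
φ(87) = 87 × (1 - 1/3) × (1 - 1/29)
φ(87) = 56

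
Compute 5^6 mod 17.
6 = 4 + 2 (binary 110). Repeated squaring mod 17: 5^1 ≡ 5; 5^2 ≡ 5² = 25 ≡ 8; 5^4 ≡ 8² = 64 ≡ 13. Multiply: 5^6 = 5^4 × 5^2 ≡ 13 × 8 (mod 17): 13 × 8 = 104 ≡ 2. So 5^6 ≡ 2 (mod 17).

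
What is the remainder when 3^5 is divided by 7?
5 = 4 + 1 (binary 101). Repeated squaring mod 7: 3^1 ≡ 3; 3^2 ≡ 3² = 9 ≡ 2; 3^4 ≡ 2² = 4 ≡ 4. Multiply: 3^5 = 3^4 × 3^1 ≡ 4 × 3 (mod 7): 4 × 3 = 12 ≡ 5. So 3^5 ≡ 5 (mod 7).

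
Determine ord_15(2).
Powers of 2 mod 15: 2^1≡2, 2^2≡4, 2^3≡8, 2^4≡1. Order = 4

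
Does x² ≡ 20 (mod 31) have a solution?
By Euler's criterion: 20^{15} ≡ 1 (mod 31). Since this equals 1, 20 is a QR.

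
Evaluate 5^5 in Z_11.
5 = 4 + 1 (binary 101). Repeated squaring mod 11: 5^1 ≡ 5; 5^2 ≡ 5² = 25 ≡ 3; 5^4 ≡ 3² = 9 ≡ 9. Multiply: 5^5 = 5^4 × 5^1 ≡ 9 × 5 (mod 11): 9 × 5 = 45 ≡ 1. So 5^5 ≡ 1 (mod 11).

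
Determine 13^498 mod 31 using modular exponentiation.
Using Fermat: 13^{30} ≡ 1 (mod 31). 498 ≡ 18 (mod 30). So 13^{498} ≡ 13^{18} ≡ 4 (mod 31)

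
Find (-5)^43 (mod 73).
Using repeated squaring. (-5) ≡ 68 (mod 73). 43 = 32 + 8 + 2 + 1 (binary 101011). Repeated squaring mod 73: 68^1 ≡ 68; 68^2 ≡ 68² = 4624 ≡ 25; 68^4 ≡ 25² = 625 ≡ 41; 68^8 ≡ 41² = 1681 ≡ 2; 68^16 ≡ 2² = 4 ≡ 4; 68^32 ≡ 4² = 16 ≡ 16. Multiply: (-5)^43 ≡ 68^32 × 68^8 × 68^2 × 68^1 ≡ 16 × 2 × 25 × 68 (mod 73): 16 × 2 = 32 ≡ 32; 32 × 25 = 800 ≡ 70; 70 × 68 = 4760 ≡ 15. So (-5)^43 ≡ 15 (mod 73).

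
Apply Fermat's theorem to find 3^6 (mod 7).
By Fermat's Little Theorem, 3^{6} ≡ 1 (mod 7) since 7 is prime and gcd(3, 7) = 1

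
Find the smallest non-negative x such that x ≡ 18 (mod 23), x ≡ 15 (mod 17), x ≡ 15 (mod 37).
5676

Using the Chinese Remainder Theorem:
M = product of moduli = 14467
For equation 1: M_1 = 629, 629 ≡ 8 (mod 23), inverse of 629 mod 23 is 3 (check: 8 × 3 = 24 ≡ 1 (mod 23))
For equation 2: M_2 = 851, 851 ≡ 1 (mod 17), inverse of 851 mod 17 is 1 (check: 1 × 1 = 1 ≡ 1 (mod 17))
For equation 3: M_3 = 391, 391 ≡ 21 (mod 37), inverse of 391 mod 37 is 30 (check: 21 × 30 = 630 ≡ 1 (mod 37))
Combine: x ≡ Σ r_i×M_i×(M_i⁻¹ mod m_i) = 18×629×3 + 15×851×1 + 15×391×30 = 33966 + 12765 + 175950 = 222681
222681 mod 14467 = 5676
x ≡ 5676 (mod 14467)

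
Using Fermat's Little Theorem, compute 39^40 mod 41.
By Fermat's Little Theorem, 39^{40} ≡ 1 (mod 41) since 41 is prime and gcd(39, 41) = 1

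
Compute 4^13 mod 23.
Using repeated squaring. 13 = 8 + 4 + 1 (binary 1101). Repeated squaring mod 23: 4^1 ≡ 4; 4^2 ≡ 4² = 16 ≡ 16; 4^4 ≡ 16² = 256 ≡ 3; 4^8 ≡ 3² = 9 ≡ 9. Multiply: 4^13 = 4^8 × 4^4 × 4^1 ≡ 9 × 3 × 4 (mod 23): 9 × 3 = 27 ≡ 4; 4 × 4 = 16 ≡ 16. So 4^13 ≡ 16 (mod 23).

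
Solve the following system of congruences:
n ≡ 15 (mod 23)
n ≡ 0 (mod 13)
130

Using the Chinese Remainder Theorem:
M = product of moduli = 299
For equation 1: M_1 = 13, 13 ≡ 13 (mod 23), inverse of 13 mod 23 is 16 (check: 13 × 16 = 208 ≡ 1 (mod 23))
For equation 2: M_2 = 23, 23 ≡ 10 (mod 13), inverse of 23 mod 13 is 4 (check: 10 × 4 = 40 ≡ 1 (mod 13))
Combine: n ≡ Σ r_i×M_i×(M_i⁻¹ mod m_i) = 15×13×16 + 0×23×4 = 3120 + 0 = 3120
3120 mod 299 = 130
n ≡ 130 (mod 299)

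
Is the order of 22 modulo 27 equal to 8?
No, the actual order is 9, not 8.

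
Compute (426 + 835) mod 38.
7

(426 + 835) = 1261
1261 mod 38 = 7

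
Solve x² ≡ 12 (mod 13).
The square roots of 12 mod 13 are 8 and 5. Verify: 8² = 64 ≡ 12 (mod 13)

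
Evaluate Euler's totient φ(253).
220

Prime factorization: 253 = 11 × 23
Using the formula φ(n) = n × Π(1 - 1/p) for each prime factor p:
φ(253) = 253 × (1 - 1/11) × (1 - 1/23)
φ(253) = 220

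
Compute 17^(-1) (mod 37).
17^(-1) ≡ 24 (mod 37). Verification: 17 × 24 = 408 ≡ 1 (mod 37)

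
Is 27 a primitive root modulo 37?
No

To verify, check if 27^(36/q) ≢ 1 (mod 37) for each prime divisor q of 36
Divisors of 36 = 36: [1, 2, 3, 4, 6, 9, 12, 18, 36]
  27^(36/2) = 27^18 ≡ 1 (mod 37)
  27^(36/3) = 27^12 ≡ 1 (mod 37)
Conclusion: 27 is not a primitive root modulo 37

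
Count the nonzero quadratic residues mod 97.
For prime 97, there are (p-1)/2 = (97-1)/2 = 48 quadratic residues (excluding 0).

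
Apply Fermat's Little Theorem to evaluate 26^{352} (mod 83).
78

By Fermat's Little Theorem, a^(p-1) ≡ 1 (mod p) for prime p and gcd(a, p) = 1
Here p = 83, so 26^82 ≡ 1 (mod 83)
We can reduce the exponent: 352 mod 82 = 24
So 26^352 ≡ 26^24 (mod 83)
Computing: 26^24 mod 83 = 78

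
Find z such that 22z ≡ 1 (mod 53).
22^(-1) ≡ 41 (mod 53). Verification: 22 × 41 = 902 ≡ 1 (mod 53)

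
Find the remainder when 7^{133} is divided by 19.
By Fermat: 7^{18} ≡ 1 (mod 19). 133 = 7×18 + 7. So 7^{133} ≡ 7^{7} ≡ 7 (mod 19)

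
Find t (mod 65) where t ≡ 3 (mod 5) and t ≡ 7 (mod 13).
M = 5 × 13 = 65. M₁ = 13, y₁ ≡ 2 (mod 5). M₂ = 5, y₂ ≡ 8 (mod 13). t = 3×13×2 + 7×5×8 ≡ 33 (mod 65)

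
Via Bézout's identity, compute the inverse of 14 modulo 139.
Extended GCD: 14(10) + 139(-1) = 1. So 14^(-1) ≡ 10 ≡ 10 (mod 139). Verify: 14 × 10 = 140 ≡ 1 (mod 139)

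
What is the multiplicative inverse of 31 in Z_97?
72

Using Extended Euclidean Algorithm:
gcd(31, 97) = 1
Bezout coefficients: 31 × -25 + 97 × 8 = 1
So 31 × -25 ≡ 1 (mod 97)
The inverse is -25 mod 97 = 72
Verification: 31 × 72 = 2232 = 23 × 97 + 1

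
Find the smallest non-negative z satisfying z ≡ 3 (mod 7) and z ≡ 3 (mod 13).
M = 7 × 13 = 91. M₁ = 13, y₁ ≡ 6 (mod 7). M₂ = 7, y₂ ≡ 2 (mod 13). z = 3×13×6 + 3×7×2 ≡ 3 (mod 91)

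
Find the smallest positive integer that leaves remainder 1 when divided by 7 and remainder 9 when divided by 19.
M = 7 × 19 = 133. M₁ = 19, y₁ ≡ 3 (mod 7). M₂ = 7, y₂ ≡ 11 (mod 19). m = 1×19×3 + 9×7×11 ≡ 85 (mod 133). The smallest positive such number is 85.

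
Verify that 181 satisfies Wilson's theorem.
(180)! mod 181 = 180. Since this equals -1 (mod 181), Wilson confirms 181 is prime.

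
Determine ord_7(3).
Powers of 3 mod 7: 3^1≡3, 3^2≡2, 3^3≡6, 3^4≡4, 3^5≡5, 3^6≡1. Order = 6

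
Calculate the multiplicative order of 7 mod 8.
Powers of 7 mod 8: 7^1≡7, 7^2≡1. Order = 2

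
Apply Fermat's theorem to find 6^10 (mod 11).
By Fermat's Little Theorem, 6^{10} ≡ 1 (mod 11) since 11 is prime and gcd(6, 11) = 1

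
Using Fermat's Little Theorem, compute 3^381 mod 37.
By Fermat: 3^{36} ≡ 1 (mod 37). 381 ≡ 21 (mod 36). So 3^{381} ≡ 3^{21} ≡ 27 (mod 37)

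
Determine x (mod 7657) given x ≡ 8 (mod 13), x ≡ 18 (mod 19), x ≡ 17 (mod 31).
2621

Using the Chinese Remainder Theorem:
M = product of moduli = 7657
For equation 1: M_1 = 589, 589 ≡ 4 (mod 13), inverse of 589 mod 13 is 10 (check: 4 × 10 = 40 ≡ 1 (mod 13))
For equation 2: M_2 = 403, 403 ≡ 4 (mod 19), inverse of 403 mod 19 is 5 (check: 4 × 5 = 20 ≡ 1 (mod 19))
For equation 3: M_3 = 247, 247 ≡ 30 (mod 31), inverse of 247 mod 31 is 30 (check: 30 × 30 = 900 ≡ 1 (mod 31))
Combine: x ≡ Σ r_i×M_i×(M_i⁻¹ mod m_i) = 8×589×10 + 18×403×5 + 17×247×30 = 47120 + 36270 + 125970 = 209360
209360 mod 7657 = 2621
x ≡ 2621 (mod 7657)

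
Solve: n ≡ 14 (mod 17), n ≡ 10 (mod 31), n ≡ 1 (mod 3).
M = 17 × 31 × 3 = 1581. M₁ = 93, y₁ ≡ 15 (mod 17). M₂ = 51, y₂ ≡ 14 (mod 31). M₃ = 527, y₃ ≡ 2 (mod 3). n = 14×93×15 + 10×51×14 + 1×527×2 ≡ 847 (mod 1581)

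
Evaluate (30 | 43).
(30/43) = 30^{21} mod 43 = -1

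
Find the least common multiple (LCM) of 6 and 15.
30

First find GCD(6, 15) using the Euclidean algorithm:
6 = 0 × 15 + 6
15 = 2 × 6 + 3
6 = 2 × 3 + 0
GCD(6, 15) = 3

LCM formula: LCM(a, b) = (a × b) / GCD(a, b)
LCM(6, 15) = (6 × 15) / 3
LCM(6, 15) = 90 / 3
LCM(6, 15) = 30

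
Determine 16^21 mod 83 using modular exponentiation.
Using repeated squaring. 21 = 16 + 4 + 1 (binary 10101). Repeated squaring mod 83: 16^1 ≡ 16; 16^2 ≡ 16² = 256 ≡ 7; 16^4 ≡ 7² = 49 ≡ 49; 16^8 ≡ 49² = 2401 ≡ 77; 16^16 ≡ 77² = 5929 ≡ 36. Multiply: 16^21 = 16^16 × 16^4 × 16^1 ≡ 36 × 49 × 16 (mod 83): 36 × 49 = 1764 ≡ 21; 21 × 16 = 336 ≡ 4. So 16^21 ≡ 4 (mod 83).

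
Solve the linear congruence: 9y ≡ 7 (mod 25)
23

Since gcd(9, 25) = 1 divides 7, a solution exists.
Multiply both sides by the inverse of 9 mod 25:
  9^(-1) mod 25 = 14
  x ≡ 14 × 7 ≡ 98 ≡ 23 (mod 25)
Verification: 9 × 23 = 207 = 8 × 25 + 7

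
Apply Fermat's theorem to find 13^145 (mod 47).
By Fermat: 13^{46} ≡ 1 (mod 47). 145 = 3×46 + 7. So 13^{145} ≡ 13^{7} ≡ 39 (mod 47)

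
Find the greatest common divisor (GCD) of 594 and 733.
1

Using the Euclidean algorithm:
594 = 0 × 733 + 594
733 = 1 × 594 + 139
594 = 4 × 139 + 38
139 = 3 × 38 + 25
38 = 1 × 25 + 13
25 = 1 × 13 + 12
13 = 1 × 12 + 1
12 = 12 × 1 + 0

GCD(594, 733) = 1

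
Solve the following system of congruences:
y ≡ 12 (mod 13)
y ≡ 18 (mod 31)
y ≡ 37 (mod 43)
9411

Using the Chinese Remainder Theorem:
M = product of moduli = 17329
For equation 1: M_1 = 1333, 1333 ≡ 7 (mod 13), inverse of 1333 mod 13 is 2 (check: 7 × 2 = 14 ≡ 1 (mod 13))
For equation 2: M_2 = 559, 559 ≡ 1 (mod 31), inverse of 559 mod 31 is 1 (check: 1 × 1 = 1 ≡ 1 (mod 31))
For equation 3: M_3 = 403, 403 ≡ 16 (mod 43), inverse of 403 mod 43 is 35 (check: 16 × 35 = 560 ≡ 1 (mod 43))
Combine: y ≡ Σ r_i×M_i×(M_i⁻¹ mod m_i) = 12×1333×2 + 18×559×1 + 37×403×35 = 31992 + 10062 + 521885 = 563939
563939 mod 17329 = 9411
y ≡ 9411 (mod 17329)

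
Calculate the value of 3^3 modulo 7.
3 = 2 + 1 (binary 11). Repeated squaring mod 7: 3^1 ≡ 3; 3^2 ≡ 3² = 9 ≡ 2. Multiply: 3^3 = 3^2 × 3^1 ≡ 2 × 3 (mod 7): 2 × 3 = 6 ≡ 6. So 3^3 ≡ 6 (mod 7).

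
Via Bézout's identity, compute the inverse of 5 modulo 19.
Extended GCD: 5(4) + 19(-1) = 1. So 5^(-1) ≡ 4 ≡ 4 (mod 19). Verify: 5 × 4 = 20 ≡ 1 (mod 19)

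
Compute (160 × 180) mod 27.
18

(160 × 180) = 28800
28800 mod 27 = 18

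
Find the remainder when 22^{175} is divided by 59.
By Fermat: 22^{58} ≡ 1 (mod 59). 175 = 3×58 + 1. So 22^{175} ≡ 22^{1} ≡ 22 (mod 59)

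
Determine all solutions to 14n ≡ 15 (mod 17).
12

Since gcd(14, 17) = 1 divides 15, a solution exists.
Multiply both sides by the inverse of 14 mod 17:
  14^(-1) mod 17 = 11
  x ≡ 11 × 15 ≡ 165 ≡ 12 (mod 17)
Verification: 14 × 12 = 168 = 9 × 17 + 15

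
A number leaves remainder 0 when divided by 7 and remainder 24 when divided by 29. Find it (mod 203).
M = 7 × 29 = 203. M₁ = 29, y₁ ≡ 1 (mod 7). M₂ = 7, y₂ ≡ 25 (mod 29). n = 0×29×1 + 24×7×25 ≡ 140 (mod 203)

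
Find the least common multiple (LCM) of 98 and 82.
4018

First find GCD(98, 82) using the Euclidean algorithm:
98 = 1 × 82 + 16
82 = 5 × 16 + 2
16 = 8 × 2 + 0
GCD(98, 82) = 2

LCM formula: LCM(a, b) = (a × b) / GCD(a, b)
LCM(98, 82) = (98 × 82) / 2
LCM(98, 82) = 8036 / 2
LCM(98, 82) = 4018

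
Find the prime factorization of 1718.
2 × 859

Divide by primes starting from smallest:
1718 ÷ 2 = 859
859 ÷ 859 = 1

1718 = 2 × 859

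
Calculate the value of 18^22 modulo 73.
Using repeated squaring. 22 = 16 + 4 + 2 (binary 10110). Repeated squaring mod 73: 18^1 ≡ 18; 18^2 ≡ 18² = 324 ≡ 32; 18^4 ≡ 32² = 1024 ≡ 2; 18^8 ≡ 2² = 4 ≡ 4; 18^16 ≡ 4² = 16 ≡ 16. Multiply: 18^22 = 18^16 × 18^4 × 18^2 ≡ 16 × 2 × 32 (mod 73): 16 × 2 = 32 ≡ 32; 32 × 32 = 1024 ≡ 2. So 18^22 ≡ 2 (mod 73).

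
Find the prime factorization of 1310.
2 × 5 × 131

Divide by primes starting from smallest:
1310 ÷ 2 = 655
655 ÷ 5 = 131
131 ÷ 131 = 1

1310 = 2 × 5 × 131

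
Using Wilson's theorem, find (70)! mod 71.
By Wilson's theorem, (70)! ≡ -1 ≡ 70 (mod 71)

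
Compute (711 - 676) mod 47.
35

(711 - 676) = 35
35 mod 47 = 35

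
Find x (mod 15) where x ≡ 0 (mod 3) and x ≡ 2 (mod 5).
M = 3 × 5 = 15. M₁ = 5, y₁ ≡ 2 (mod 3). M₂ = 3, y₂ ≡ 2 (mod 5). x = 0×5×2 + 2×3×2 ≡ 12 (mod 15)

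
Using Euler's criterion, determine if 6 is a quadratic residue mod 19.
By Euler's criterion: 6^{9} ≡ 1 (mod 19). Since this equals 1, 6 is a QR.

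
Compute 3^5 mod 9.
5 = 4 + 1 (binary 101). Repeated squaring mod 9: 3^1 ≡ 3; 3^2 ≡ 3² = 9 ≡ 0; 3^4 ≡ 0² = 0 ≡ 0. Multiply: 3^5 = 3^4 × 3^1 ≡ 0 × 3 (mod 9): 0 × 3 = 0 ≡ 0. So 3^5 ≡ 0 (mod 9).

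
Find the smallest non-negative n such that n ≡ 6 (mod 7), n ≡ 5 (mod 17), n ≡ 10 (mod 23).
447

Using the Chinese Remainder Theorem:
M = product of moduli = 2737
For equation 1: M_1 = 391, 391 ≡ 6 (mod 7), inverse of 391 mod 7 is 6 (check: 6 × 6 = 36 ≡ 1 (mod 7))
For equation 2: M_2 = 161, 161 ≡ 8 (mod 17), inverse of 161 mod 17 is 15 (check: 8 × 15 = 120 ≡ 1 (mod 17))
For equation 3: M_3 = 119, 119 ≡ 4 (mod 23), inverse of 119 mod 23 is 6 (check: 4 × 6 = 24 ≡ 1 (mod 23))
Combine: n ≡ Σ r_i×M_i×(M_i⁻¹ mod m_i) = 6×391×6 + 5×161×15 + 10×119×6 = 14076 + 12075 + 7140 = 33291
33291 mod 2737 = 447
n ≡ 447 (mod 2737)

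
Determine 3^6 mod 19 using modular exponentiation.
6 = 4 + 2 (binary 110). Repeated squaring mod 19: 3^1 ≡ 3; 3^2 ≡ 3² = 9 ≡ 9; 3^4 ≡ 9² = 81 ≡ 5. Multiply: 3^6 = 3^4 × 3^2 ≡ 5 × 9 (mod 19): 5 × 9 = 45 ≡ 7. So 3^6 ≡ 7 (mod 19).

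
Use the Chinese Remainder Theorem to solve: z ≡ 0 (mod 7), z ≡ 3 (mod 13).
M = 7 × 13 = 91. M₁ = 13, y₁ ≡ 6 (mod 7). M₂ = 7, y₂ ≡ 2 (mod 13). z = 0×13×6 + 3×7×2 ≡ 42 (mod 91)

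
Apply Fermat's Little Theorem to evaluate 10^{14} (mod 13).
9

By Fermat's Little Theorem, a^(p-1) ≡ 1 (mod p) for prime p and gcd(a, p) = 1
Here p = 13, so 10^12 ≡ 1 (mod 13)
We can reduce the exponent: 14 mod 12 = 2
So 10^14 ≡ 10^2 (mod 13)
Computing: 10^2 mod 13 = 9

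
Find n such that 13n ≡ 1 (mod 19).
13^(-1) ≡ 3 (mod 19). Verification: 13 × 3 = 39 ≡ 1 (mod 19)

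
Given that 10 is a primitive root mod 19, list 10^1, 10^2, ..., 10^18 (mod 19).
g^1, g^2, ..., g^{18} mod 19: {10, 5, 12, 6, 3, 11, 15, 17, 18, 9, 14, 7, 13, 16, 8, 4, 2, 1}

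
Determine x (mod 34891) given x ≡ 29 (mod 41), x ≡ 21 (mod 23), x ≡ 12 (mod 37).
9336

Using the Chinese Remainder Theorem:
M = product of moduli = 34891
For equation 1: M_1 = 851, 851 ≡ 31 (mod 41), inverse of 851 mod 41 is 4 (check: 31 × 4 = 124 ≡ 1 (mod 41))
For equation 2: M_2 = 1517, 1517 ≡ 22 (mod 23), inverse of 1517 mod 23 is 22 (check: 22 × 22 = 484 ≡ 1 (mod 23))
For equation 3: M_3 = 943, 943 ≡ 18 (mod 37), inverse of 943 mod 37 is 35 (check: 18 × 35 = 630 ≡ 1 (mod 37))
Combine: x ≡ Σ r_i×M_i×(M_i⁻¹ mod m_i) = 29×851×4 + 21×1517×22 + 12×943×35 = 98716 + 700854 + 396060 = 1195630
1195630 mod 34891 = 9336
x ≡ 9336 (mod 34891)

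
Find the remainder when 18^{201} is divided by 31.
By Fermat: 18^{30} ≡ 1 (mod 31). 201 = 6×30 + 21. So 18^{201} ≡ 18^{21} ≡ 16 (mod 31)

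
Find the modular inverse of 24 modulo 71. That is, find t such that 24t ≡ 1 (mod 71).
3

Using Extended Euclidean Algorithm:
gcd(24, 71) = 1
Bezout coefficients: 24 × 3 + 71 × -1 = 1
So 24 × 3 ≡ 1 (mod 71)
The inverse is 3 mod 71 = 3
Verification: 24 × 3 = 72 = 1 × 71 + 1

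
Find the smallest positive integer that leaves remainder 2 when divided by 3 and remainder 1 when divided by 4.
M = 3 × 4 = 12. M₁ = 4, y₁ ≡ 1 (mod 3). M₂ = 3, y₂ ≡ 3 (mod 4). r = 2×4×1 + 1×3×3 ≡ 5 (mod 12). The smallest positive such number is 5.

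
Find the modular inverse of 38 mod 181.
38^(-1) ≡ 81 (mod 181). Verification: 38 × 81 = 3078 ≡ 1 (mod 181)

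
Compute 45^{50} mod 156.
153

Using successive squaring:
Binary expansion of 50: 110010
Powers of 45 mod 156 (each is the square of the previous):
  45^1 ≡ 45 (mod 156)
  45^2 ≡ 45² = 2025 ≡ 153 (mod 156)
  45^4 ≡ 153² = 23409 ≡ 9 (mod 156)
  45^8 ≡ 9² = 81 ≡ 81 (mod 156)
  45^16 ≡ 81² = 6561 ≡ 9 (mod 156)
  45^32 ≡ 9² = 81 ≡ 81 (mod 156)
50 = 32 + 16 + 2, so 45^50 = 45^32 × 45^16 × 45^2 ≡ 81 × 9 × 153 (mod 156)
Multiplying step by step:
  81 × 9 = 729 ≡ 105 (mod 156)
  105 × 153 = 16065 ≡ 153 (mod 156)
Result: 45^50 ≡ 153 (mod 156)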